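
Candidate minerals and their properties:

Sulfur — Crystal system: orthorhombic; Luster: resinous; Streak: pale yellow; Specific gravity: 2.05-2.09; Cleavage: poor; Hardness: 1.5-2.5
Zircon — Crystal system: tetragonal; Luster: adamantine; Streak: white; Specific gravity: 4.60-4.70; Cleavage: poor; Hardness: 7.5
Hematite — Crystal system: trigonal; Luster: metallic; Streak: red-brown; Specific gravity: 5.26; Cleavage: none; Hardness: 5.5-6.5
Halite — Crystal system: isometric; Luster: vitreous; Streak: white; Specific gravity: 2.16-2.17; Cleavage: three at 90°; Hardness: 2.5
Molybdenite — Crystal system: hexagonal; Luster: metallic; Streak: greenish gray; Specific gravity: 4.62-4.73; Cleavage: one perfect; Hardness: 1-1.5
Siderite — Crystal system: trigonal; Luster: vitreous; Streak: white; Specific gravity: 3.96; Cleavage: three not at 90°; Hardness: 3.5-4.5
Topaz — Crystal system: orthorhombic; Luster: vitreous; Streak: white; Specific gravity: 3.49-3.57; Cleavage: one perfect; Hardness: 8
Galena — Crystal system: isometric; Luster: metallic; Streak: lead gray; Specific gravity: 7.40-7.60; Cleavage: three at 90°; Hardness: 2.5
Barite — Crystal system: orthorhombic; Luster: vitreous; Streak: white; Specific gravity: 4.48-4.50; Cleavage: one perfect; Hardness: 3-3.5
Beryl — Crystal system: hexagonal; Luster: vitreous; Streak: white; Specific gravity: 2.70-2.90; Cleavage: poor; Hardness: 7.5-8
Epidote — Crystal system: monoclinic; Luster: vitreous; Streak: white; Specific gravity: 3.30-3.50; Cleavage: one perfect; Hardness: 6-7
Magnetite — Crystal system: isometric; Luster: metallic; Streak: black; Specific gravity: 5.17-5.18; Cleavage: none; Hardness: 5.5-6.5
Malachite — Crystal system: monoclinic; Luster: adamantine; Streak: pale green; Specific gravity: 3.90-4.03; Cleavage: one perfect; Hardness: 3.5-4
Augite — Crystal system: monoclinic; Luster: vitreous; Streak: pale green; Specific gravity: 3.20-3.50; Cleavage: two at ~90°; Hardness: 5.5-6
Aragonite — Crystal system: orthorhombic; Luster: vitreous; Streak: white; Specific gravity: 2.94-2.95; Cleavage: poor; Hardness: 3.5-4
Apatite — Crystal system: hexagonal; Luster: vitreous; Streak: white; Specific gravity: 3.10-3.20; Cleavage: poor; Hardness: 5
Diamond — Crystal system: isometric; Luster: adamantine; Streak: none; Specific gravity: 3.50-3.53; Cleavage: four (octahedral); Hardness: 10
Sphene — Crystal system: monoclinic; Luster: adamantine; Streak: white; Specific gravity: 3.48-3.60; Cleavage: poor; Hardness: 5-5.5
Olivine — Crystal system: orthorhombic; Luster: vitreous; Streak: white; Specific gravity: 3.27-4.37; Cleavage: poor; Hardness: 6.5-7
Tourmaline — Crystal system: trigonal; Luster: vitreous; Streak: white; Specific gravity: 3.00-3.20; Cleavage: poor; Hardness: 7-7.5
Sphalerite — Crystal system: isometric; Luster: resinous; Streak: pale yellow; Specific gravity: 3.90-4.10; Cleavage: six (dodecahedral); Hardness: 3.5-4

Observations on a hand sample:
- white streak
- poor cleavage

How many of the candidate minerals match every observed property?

7

White streak — narrows the field to Zircon, Halite, Siderite, Topaz, Barite, Beryl, Epidote, Aragonite, Apatite, Sphene, Olivine, Tourmaline.
Poor cleavage is inconsistent with Halite, Siderite, Topaz, Barite, Epidote.
The minerals that satisfy all observations are Apatite, Aragonite, Beryl, Olivine, Sphene, Tourmaline, Zircon.
That is 7 minerals.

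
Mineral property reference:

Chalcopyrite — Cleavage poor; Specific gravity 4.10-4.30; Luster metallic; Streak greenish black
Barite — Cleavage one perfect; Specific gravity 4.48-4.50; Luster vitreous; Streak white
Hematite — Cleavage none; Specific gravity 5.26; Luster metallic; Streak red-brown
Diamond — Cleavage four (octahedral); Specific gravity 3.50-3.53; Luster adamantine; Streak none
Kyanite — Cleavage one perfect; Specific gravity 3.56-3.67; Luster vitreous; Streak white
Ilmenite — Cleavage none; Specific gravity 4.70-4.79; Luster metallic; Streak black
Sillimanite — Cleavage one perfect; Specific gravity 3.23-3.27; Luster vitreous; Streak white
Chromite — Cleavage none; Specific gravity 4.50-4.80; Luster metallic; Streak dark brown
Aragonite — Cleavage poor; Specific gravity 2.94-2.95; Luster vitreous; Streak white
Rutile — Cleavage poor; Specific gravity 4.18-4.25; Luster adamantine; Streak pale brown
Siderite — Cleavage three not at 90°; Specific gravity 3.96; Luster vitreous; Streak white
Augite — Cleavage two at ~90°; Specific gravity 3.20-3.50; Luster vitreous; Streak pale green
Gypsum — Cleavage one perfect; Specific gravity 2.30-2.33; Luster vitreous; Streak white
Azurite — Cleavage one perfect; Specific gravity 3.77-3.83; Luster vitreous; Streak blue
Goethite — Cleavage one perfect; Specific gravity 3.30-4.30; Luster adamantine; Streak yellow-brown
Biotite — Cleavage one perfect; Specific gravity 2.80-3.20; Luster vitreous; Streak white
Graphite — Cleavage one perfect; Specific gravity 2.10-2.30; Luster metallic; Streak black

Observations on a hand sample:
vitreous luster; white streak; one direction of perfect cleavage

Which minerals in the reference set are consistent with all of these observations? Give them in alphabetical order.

Barite, Biotite, Gypsum, Kyanite, Sillimanite

Vitreous luster — Barite, Kyanite, Sillimanite, Aragonite, Siderite, Augite, Gypsum, Azurite, Biotite remain.
White streak excludes Augite, Azurite.
One direction of perfect cleavage eliminates Aragonite, Siderite.
Remaining candidates: Barite, Biotite, Gypsum, Kyanite, Sillimanite.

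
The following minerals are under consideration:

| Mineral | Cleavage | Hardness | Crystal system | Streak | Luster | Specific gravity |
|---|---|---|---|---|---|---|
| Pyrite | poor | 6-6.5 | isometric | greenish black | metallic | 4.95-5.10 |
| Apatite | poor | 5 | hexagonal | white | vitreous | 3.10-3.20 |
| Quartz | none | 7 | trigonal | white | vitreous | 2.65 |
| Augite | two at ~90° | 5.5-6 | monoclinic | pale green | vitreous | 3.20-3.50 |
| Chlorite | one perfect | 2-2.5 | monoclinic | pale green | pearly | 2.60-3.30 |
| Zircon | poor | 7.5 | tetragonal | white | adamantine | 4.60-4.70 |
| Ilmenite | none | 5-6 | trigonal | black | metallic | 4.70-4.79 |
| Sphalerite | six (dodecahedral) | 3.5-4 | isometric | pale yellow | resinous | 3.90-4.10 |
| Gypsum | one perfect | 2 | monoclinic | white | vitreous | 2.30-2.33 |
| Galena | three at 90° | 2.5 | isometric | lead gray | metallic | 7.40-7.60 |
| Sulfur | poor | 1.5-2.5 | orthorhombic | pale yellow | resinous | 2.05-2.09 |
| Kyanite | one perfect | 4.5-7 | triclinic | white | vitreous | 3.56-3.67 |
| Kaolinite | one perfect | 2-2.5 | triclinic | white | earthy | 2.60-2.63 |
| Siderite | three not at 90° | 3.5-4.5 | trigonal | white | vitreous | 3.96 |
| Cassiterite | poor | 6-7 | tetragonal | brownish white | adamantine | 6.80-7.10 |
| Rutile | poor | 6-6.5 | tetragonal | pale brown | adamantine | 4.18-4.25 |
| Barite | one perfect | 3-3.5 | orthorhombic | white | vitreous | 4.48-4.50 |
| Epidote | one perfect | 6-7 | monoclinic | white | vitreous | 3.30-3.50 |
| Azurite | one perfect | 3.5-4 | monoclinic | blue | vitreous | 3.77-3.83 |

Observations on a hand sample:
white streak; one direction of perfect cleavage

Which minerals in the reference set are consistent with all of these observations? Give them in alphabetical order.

Barite, Epidote, Gypsum, Kaolinite, Kyanite

White streak: only Apatite, Quartz, Zircon, Gypsum, Kyanite, Kaolinite, Siderite, Barite, Epidote remain.
One direction of perfect cleavage is inconsistent with Apatite, Quartz, Zircon, Siderite.
The minerals that satisfy all observations are Barite, Epidote, Gypsum, Kaolinite, Kyanite.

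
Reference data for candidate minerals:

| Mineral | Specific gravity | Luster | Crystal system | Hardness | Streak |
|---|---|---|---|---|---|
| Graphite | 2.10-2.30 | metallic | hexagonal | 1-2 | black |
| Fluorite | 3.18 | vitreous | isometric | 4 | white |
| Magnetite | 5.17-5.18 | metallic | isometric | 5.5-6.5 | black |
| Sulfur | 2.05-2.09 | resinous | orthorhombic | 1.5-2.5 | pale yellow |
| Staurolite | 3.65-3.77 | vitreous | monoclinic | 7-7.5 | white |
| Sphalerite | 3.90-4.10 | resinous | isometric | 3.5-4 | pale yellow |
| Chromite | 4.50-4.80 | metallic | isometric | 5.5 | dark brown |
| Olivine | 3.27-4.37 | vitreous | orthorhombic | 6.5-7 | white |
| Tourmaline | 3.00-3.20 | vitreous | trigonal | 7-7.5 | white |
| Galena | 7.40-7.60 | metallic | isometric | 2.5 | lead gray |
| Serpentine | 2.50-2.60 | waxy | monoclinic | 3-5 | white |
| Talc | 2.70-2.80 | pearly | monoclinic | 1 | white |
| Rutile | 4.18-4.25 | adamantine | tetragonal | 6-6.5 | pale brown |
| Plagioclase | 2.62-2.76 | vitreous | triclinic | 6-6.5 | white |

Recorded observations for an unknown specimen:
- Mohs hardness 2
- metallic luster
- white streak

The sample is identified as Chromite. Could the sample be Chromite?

Inconsistent

Mohs hardness 2 — Chromite has hardness 5.5; which does not match.
Metallic luster — fits Chromite (metallic luster).
White streak — Chromite has dark brown streak; which does not match.
2 of the observed properties are inconsistent with Chromite.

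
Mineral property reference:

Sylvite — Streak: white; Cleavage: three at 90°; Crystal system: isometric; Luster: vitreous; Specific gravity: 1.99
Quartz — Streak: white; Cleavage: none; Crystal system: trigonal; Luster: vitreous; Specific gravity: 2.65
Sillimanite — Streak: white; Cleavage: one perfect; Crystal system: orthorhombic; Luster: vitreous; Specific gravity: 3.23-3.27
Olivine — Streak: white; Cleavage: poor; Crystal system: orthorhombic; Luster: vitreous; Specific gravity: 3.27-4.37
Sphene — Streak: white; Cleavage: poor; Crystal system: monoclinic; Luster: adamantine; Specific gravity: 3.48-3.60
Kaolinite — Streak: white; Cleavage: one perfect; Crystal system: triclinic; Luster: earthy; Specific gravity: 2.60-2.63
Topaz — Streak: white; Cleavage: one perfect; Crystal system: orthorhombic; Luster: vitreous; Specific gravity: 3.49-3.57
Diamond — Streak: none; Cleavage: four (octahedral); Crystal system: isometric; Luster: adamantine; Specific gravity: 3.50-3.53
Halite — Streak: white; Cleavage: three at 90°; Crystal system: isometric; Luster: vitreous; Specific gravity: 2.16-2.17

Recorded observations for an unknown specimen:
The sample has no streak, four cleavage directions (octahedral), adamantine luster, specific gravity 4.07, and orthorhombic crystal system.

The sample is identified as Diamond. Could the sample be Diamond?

Inconsistent

No streak — matches Diamond (no streak).
Four cleavage directions (octahedral) — matches Diamond (cleavage four (octahedral)).
Adamantine luster — matches Diamond (adamantine luster).
Specific gravity 4.07 — Diamond has SG 3.50-3.53; a mismatch.
Orthorhombic crystal system — Diamond has isometric system; a mismatch.
2 of the observed properties are inconsistent with Diamond.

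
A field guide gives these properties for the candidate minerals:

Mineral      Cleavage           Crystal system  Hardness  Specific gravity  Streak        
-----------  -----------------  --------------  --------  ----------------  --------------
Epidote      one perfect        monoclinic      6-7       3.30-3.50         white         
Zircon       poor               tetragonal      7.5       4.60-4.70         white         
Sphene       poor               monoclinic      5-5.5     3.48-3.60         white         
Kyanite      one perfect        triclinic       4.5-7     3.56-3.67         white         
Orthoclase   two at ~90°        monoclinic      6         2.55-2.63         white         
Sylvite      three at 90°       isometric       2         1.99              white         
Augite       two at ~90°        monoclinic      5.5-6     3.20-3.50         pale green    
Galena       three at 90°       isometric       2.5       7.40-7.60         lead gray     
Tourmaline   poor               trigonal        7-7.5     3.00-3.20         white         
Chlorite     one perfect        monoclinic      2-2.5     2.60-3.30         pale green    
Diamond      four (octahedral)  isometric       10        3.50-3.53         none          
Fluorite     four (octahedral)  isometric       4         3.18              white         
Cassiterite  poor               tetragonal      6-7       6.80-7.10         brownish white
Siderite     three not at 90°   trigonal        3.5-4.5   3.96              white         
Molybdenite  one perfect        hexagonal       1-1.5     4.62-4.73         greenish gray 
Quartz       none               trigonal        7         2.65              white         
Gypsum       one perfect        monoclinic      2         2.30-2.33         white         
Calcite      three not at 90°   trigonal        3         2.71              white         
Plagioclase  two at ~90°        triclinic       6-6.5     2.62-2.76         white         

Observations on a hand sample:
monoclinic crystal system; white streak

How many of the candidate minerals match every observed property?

4

Monoclinic crystal system — Epidote, Sphene, Orthoclase, Augite, Chlorite, Gypsum remain.
White streak rules out Augite, Chlorite.
The minerals that satisfy all observations are Epidote, Gypsum, Orthoclase, Sphene.
That is 4 minerals.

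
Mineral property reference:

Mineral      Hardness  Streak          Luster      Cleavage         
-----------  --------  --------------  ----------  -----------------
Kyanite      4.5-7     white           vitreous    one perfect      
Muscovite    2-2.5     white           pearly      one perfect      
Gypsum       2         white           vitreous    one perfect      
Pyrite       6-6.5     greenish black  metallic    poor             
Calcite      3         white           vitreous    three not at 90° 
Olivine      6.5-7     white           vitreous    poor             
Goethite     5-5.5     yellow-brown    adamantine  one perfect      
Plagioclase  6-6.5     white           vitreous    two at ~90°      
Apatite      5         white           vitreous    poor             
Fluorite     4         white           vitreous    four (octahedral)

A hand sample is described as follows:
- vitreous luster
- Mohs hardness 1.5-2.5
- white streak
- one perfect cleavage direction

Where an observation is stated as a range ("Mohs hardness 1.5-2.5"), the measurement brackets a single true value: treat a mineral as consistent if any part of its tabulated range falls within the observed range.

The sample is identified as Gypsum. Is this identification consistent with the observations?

Consistent

Vitreous luster — fits Gypsum (vitreous luster).
Mohs hardness 1.5-2.5 — fits Gypsum (hardness 2).
White streak — fits Gypsum (white streak).
One perfect cleavage direction — fits Gypsum (cleavage one perfect).
All observations are consistent with the tabulated values for Gypsum.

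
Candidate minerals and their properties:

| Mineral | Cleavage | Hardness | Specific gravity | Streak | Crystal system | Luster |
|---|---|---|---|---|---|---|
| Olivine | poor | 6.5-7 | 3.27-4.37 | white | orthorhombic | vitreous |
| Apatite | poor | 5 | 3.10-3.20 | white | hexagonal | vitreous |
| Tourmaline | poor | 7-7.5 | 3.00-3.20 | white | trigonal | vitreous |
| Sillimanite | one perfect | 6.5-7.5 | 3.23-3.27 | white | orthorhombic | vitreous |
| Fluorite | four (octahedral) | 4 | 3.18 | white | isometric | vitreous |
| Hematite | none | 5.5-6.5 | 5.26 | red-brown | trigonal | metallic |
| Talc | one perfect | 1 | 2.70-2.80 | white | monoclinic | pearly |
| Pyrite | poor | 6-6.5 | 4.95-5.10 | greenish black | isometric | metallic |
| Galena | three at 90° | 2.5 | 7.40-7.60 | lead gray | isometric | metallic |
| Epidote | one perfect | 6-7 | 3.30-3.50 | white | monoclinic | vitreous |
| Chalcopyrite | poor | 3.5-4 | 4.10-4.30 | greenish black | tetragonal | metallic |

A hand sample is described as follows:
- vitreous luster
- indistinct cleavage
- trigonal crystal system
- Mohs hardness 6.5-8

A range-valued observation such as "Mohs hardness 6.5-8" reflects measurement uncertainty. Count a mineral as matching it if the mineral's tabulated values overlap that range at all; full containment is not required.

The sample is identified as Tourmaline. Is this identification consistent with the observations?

Consistent

Vitreous luster — is consistent with Tourmaline (vitreous luster).
Indistinct cleavage — is consistent with Tourmaline (cleavage poor).
Trigonal crystal system — is consistent with Tourmaline (trigonal system).
Mohs hardness 6.5-8 — is consistent with Tourmaline (hardness 7-7.5).
Every observed property is compatible with the reference values for Tourmaline.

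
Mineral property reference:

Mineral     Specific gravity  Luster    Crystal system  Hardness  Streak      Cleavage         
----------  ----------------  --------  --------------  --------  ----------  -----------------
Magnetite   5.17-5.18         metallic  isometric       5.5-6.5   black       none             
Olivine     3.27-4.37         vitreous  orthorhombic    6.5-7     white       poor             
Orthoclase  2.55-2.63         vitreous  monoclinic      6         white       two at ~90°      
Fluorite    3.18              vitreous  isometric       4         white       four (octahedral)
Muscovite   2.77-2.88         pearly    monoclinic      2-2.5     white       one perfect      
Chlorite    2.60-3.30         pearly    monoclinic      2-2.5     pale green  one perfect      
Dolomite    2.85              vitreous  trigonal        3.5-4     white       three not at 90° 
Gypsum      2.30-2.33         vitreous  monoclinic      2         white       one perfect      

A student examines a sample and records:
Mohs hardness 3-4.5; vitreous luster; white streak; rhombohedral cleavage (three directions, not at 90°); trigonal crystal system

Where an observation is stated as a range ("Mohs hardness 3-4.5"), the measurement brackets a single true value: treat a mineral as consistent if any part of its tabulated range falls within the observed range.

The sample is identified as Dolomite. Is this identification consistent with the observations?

Mohs hardness 3-4.5 — fits Dolomite (hardness 3.5-4).
Vitreous luster — fits Dolomite (vitreous luster).
White streak — fits Dolomite (white streak).
Rhombohedral cleavage (three directions, not at 90°) — fits Dolomite (cleavage three not at 90°).
Trigonal crystal system — fits Dolomite (trigonal system).
Every observed property is compatible with the reference values for Dolomite.

Consistent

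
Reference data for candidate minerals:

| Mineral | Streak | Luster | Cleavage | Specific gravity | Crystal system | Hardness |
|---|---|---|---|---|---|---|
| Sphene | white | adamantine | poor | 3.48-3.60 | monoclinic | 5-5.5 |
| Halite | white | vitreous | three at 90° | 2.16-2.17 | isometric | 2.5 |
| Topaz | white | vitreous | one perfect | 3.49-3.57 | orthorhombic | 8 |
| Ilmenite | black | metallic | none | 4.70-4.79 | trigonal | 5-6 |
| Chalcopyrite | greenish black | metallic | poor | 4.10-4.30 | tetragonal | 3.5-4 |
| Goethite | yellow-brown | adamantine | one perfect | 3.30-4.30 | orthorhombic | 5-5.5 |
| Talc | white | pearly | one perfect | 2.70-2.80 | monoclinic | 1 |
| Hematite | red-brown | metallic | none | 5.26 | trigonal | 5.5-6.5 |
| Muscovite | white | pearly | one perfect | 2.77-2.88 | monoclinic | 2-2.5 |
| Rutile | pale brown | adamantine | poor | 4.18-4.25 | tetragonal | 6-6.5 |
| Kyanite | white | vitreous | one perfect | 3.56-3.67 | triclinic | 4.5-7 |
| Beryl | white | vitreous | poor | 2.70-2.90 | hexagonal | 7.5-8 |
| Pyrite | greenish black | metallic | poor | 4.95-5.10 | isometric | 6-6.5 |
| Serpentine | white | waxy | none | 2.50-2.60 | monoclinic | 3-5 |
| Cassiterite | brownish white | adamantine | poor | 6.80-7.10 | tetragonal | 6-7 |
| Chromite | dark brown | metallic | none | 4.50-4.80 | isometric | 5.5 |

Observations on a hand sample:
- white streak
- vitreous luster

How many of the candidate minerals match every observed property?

White streak: leaves Sphene, Halite, Topaz, Talc, Muscovite, Kyanite, Beryl, Serpentine.
Vitreous luster eliminates Sphene, Talc, Muscovite, Serpentine.
Remaining candidates: Beryl, Halite, Kyanite, Topaz.
That is 4 minerals.

4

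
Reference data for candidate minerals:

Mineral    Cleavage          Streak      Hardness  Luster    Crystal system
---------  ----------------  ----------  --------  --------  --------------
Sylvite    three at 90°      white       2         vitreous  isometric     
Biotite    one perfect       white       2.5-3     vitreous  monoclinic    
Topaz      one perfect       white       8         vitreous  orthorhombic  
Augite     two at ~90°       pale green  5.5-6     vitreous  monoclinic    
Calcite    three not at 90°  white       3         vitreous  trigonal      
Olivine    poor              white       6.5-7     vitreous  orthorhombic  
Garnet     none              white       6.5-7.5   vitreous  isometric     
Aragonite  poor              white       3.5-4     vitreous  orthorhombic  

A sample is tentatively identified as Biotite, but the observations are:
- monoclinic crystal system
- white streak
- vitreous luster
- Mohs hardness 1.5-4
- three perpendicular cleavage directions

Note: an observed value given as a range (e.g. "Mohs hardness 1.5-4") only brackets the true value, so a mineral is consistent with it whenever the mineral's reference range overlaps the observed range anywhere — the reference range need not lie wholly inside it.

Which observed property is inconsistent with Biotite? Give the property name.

Monoclinic crystal system: Biotite has monoclinic system — consistent.
White streak: Biotite has white streak — consistent.
Vitreous luster: Biotite has vitreous luster — consistent.
Mohs hardness 1.5-4: Biotite has hardness 2.5-3 — consistent.
Three perpendicular cleavage directions: Biotite has cleavage one perfect — outside the reference range.
Only the cleavage is inconsistent.

cleavage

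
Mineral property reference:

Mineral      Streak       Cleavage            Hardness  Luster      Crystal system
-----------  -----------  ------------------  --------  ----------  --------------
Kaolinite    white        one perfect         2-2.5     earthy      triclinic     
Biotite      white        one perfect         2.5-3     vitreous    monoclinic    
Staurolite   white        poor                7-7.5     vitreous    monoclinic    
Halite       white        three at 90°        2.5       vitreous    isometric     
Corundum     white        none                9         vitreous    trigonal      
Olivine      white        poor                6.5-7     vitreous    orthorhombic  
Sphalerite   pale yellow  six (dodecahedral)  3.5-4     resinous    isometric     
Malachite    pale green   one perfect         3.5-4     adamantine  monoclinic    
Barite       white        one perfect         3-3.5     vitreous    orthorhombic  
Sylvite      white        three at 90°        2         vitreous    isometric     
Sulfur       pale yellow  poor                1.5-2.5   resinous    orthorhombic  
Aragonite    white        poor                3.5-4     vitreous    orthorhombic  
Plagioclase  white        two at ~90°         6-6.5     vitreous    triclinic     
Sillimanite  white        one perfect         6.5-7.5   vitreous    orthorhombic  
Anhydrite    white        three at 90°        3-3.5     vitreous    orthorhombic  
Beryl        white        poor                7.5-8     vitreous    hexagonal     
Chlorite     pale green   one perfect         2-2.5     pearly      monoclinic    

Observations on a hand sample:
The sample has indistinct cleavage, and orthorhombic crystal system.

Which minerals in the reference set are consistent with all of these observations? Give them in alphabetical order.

Aragonite, Olivine, Sulfur

Indistinct cleavage: Staurolite, Olivine, Sulfur, Aragonite, Beryl remain.
Orthorhombic crystal system eliminates Staurolite, Beryl.
Consistent with every observation: Aragonite, Olivine, Sulfur.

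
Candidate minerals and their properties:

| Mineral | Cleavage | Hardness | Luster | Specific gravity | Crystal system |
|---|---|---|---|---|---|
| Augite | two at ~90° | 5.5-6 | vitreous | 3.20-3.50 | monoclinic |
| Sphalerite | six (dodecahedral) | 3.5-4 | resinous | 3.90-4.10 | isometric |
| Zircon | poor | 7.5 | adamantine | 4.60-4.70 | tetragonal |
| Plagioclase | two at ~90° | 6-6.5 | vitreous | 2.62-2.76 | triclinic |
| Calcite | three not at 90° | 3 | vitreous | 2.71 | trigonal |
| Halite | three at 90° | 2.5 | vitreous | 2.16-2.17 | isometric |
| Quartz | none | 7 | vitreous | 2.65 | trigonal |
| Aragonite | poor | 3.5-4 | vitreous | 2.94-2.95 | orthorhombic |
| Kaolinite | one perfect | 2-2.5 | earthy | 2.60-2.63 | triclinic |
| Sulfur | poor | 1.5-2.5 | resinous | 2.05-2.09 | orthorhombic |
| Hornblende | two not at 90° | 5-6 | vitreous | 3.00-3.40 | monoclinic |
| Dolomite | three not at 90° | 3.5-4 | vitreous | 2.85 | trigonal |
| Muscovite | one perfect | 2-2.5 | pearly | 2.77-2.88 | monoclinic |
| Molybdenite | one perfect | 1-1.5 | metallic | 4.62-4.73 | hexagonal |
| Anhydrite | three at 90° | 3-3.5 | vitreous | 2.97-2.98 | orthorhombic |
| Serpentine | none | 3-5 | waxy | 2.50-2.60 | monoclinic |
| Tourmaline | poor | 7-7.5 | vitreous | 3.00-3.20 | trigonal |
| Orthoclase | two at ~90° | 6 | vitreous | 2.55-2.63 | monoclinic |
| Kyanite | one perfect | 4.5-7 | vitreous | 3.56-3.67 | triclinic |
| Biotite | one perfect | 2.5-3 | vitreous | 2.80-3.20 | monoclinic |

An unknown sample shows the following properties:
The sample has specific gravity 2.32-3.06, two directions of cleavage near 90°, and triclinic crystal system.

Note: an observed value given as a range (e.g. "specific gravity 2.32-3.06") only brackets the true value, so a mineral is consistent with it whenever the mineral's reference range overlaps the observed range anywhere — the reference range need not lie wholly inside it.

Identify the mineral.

Plagioclase

Specific gravity 2.32-3.06 — leaves Plagioclase, Calcite, Quartz, Aragonite, Kaolinite, Hornblende, Dolomite, Muscovite, Anhydrite, Serpentine, Tourmaline, Orthoclase, Biotite.
Two directions of cleavage near 90° — only Plagioclase, Orthoclase remain.
Triclinic crystal system rules out Orthoclase.
Plagioclase is the sole remaining match.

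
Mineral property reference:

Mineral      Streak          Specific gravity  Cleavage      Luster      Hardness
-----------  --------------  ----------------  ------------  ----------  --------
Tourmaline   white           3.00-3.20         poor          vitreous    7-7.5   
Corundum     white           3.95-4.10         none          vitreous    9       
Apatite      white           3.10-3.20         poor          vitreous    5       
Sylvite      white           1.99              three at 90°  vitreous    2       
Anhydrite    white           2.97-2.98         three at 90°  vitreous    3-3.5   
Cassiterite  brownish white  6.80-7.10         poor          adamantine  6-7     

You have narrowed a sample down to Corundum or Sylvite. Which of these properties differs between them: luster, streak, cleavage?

cleavage

Luster: both vitreous — identical.
Streak: both white — identical.
Cleavage: Corundum none, Sylvite three at 90° — distinct.
Of the listed properties, cleavage is the one that separates them.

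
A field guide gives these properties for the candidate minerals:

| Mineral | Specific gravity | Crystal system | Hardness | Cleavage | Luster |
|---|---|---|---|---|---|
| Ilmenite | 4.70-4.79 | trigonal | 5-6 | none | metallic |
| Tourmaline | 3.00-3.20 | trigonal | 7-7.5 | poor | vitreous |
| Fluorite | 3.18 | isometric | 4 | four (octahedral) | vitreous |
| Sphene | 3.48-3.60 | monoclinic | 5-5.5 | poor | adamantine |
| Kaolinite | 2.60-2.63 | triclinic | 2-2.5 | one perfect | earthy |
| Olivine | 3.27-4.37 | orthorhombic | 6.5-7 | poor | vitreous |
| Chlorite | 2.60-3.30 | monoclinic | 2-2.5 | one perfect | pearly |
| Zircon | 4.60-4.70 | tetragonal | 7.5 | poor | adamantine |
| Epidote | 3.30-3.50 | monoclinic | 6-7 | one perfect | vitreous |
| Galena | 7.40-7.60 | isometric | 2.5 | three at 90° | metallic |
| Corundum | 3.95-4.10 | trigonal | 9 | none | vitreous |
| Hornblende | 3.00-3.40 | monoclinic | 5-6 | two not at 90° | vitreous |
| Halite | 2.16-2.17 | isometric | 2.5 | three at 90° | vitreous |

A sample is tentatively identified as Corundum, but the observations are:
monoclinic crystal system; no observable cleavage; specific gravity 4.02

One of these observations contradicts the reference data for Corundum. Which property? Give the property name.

Monoclinic crystal system: Corundum has trigonal system — outside the reference range.
No observable cleavage: Corundum has cleavage none — agrees.
Specific gravity 4.02: Corundum has SG 3.95-4.10 — agrees.
The crystal system is the one property that does not fit.

crystal system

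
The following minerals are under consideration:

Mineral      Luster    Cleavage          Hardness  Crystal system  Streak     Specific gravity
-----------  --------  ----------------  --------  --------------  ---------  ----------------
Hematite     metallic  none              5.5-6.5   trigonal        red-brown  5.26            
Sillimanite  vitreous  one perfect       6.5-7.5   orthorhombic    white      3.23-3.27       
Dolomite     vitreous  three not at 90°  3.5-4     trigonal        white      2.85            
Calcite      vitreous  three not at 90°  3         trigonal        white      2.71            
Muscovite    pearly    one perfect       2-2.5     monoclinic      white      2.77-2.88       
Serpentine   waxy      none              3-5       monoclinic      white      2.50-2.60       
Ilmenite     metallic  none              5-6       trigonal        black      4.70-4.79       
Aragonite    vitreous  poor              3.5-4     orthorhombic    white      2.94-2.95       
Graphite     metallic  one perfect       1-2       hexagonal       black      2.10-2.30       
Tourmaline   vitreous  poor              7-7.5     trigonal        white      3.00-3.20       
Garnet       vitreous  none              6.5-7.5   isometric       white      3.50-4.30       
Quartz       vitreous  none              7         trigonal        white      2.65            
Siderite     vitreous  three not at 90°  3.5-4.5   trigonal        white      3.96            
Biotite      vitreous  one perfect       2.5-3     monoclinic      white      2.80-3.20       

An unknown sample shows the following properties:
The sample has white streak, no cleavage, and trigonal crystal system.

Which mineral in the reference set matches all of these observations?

Quartz

White streak is inconsistent with Hematite, Ilmenite, Graphite.
No cleavage — Serpentine, Garnet, Quartz remain.
Trigonal crystal system — Quartz remains.
Only Quartz satisfies all observations.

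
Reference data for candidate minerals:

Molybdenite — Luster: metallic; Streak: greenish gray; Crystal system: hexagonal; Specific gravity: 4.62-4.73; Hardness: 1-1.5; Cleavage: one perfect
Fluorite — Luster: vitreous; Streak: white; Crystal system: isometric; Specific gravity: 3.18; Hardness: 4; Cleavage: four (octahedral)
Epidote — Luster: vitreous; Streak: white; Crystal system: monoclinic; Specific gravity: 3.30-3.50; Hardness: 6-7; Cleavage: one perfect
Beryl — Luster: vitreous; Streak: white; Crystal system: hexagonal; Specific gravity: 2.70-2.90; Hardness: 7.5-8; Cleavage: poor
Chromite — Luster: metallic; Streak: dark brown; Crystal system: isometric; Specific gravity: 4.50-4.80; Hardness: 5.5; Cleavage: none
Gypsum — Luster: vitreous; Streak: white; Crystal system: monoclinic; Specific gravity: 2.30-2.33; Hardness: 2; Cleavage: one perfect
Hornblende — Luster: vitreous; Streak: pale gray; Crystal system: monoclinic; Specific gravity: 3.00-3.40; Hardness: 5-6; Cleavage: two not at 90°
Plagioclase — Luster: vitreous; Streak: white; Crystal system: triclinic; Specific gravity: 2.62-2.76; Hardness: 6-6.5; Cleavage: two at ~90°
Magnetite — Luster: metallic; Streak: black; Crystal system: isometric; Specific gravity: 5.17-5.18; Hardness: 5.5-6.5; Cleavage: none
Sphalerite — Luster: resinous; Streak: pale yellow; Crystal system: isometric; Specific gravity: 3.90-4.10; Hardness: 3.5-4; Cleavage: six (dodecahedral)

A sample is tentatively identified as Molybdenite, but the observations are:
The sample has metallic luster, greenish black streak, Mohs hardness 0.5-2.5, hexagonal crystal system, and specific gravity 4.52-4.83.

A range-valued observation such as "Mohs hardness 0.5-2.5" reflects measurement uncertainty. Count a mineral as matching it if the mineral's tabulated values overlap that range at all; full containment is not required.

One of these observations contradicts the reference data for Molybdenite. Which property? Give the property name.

Metallic luster: Molybdenite has metallic luster — within range.
Greenish black streak: Molybdenite has greenish gray streak — does not match.
Mohs hardness 0.5-2.5: Molybdenite has hardness 1-1.5 — within range.
Hexagonal crystal system: Molybdenite has hexagonal system — within range.
Specific gravity 4.52-4.83: Molybdenite has SG 4.62-4.73 — within range.
Only the streak is inconsistent.

streak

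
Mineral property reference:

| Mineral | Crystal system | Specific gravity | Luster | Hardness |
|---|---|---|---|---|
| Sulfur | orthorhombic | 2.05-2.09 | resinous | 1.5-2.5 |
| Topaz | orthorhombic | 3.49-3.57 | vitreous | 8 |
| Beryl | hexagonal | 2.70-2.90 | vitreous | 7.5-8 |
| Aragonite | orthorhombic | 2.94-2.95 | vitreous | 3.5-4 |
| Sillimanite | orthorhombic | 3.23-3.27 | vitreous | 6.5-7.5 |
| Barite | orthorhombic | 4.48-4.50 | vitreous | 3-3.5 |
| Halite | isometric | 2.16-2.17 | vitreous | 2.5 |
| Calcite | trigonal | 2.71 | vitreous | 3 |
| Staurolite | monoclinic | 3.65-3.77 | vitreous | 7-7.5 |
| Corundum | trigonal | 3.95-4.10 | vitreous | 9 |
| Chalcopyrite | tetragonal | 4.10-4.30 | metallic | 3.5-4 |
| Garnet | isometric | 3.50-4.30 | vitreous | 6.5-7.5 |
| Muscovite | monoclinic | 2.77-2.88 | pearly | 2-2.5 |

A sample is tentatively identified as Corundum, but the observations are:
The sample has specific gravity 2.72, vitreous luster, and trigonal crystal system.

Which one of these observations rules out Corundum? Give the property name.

specific gravity

Specific gravity 2.72: Corundum has SG 3.95-4.10 — outside the reference range.
Vitreous luster: Corundum has vitreous luster — within range.
Trigonal crystal system: Corundum has trigonal system — within range.
The specific gravity is the one property that does not fit.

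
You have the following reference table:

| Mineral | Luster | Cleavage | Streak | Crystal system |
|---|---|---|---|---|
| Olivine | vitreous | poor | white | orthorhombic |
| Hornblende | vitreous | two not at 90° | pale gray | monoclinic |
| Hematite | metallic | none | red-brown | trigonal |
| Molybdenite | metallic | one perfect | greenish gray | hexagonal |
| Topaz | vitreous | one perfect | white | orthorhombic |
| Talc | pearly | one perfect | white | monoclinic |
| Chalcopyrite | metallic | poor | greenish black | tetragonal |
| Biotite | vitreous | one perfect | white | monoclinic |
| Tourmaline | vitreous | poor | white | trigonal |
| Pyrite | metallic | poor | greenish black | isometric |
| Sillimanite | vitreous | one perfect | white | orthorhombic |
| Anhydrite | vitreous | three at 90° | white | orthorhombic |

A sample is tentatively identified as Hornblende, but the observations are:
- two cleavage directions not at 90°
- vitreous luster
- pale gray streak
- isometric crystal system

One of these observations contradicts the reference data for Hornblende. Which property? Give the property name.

crystal system

Two cleavage directions not at 90°: Hornblende has cleavage two not at 90° — consistent.
Vitreous luster: Hornblende has vitreous luster — consistent.
Pale gray streak: Hornblende has pale gray streak — consistent.
Isometric crystal system: Hornblende has monoclinic system — inconsistent.
The crystal system is the one property that does not fit.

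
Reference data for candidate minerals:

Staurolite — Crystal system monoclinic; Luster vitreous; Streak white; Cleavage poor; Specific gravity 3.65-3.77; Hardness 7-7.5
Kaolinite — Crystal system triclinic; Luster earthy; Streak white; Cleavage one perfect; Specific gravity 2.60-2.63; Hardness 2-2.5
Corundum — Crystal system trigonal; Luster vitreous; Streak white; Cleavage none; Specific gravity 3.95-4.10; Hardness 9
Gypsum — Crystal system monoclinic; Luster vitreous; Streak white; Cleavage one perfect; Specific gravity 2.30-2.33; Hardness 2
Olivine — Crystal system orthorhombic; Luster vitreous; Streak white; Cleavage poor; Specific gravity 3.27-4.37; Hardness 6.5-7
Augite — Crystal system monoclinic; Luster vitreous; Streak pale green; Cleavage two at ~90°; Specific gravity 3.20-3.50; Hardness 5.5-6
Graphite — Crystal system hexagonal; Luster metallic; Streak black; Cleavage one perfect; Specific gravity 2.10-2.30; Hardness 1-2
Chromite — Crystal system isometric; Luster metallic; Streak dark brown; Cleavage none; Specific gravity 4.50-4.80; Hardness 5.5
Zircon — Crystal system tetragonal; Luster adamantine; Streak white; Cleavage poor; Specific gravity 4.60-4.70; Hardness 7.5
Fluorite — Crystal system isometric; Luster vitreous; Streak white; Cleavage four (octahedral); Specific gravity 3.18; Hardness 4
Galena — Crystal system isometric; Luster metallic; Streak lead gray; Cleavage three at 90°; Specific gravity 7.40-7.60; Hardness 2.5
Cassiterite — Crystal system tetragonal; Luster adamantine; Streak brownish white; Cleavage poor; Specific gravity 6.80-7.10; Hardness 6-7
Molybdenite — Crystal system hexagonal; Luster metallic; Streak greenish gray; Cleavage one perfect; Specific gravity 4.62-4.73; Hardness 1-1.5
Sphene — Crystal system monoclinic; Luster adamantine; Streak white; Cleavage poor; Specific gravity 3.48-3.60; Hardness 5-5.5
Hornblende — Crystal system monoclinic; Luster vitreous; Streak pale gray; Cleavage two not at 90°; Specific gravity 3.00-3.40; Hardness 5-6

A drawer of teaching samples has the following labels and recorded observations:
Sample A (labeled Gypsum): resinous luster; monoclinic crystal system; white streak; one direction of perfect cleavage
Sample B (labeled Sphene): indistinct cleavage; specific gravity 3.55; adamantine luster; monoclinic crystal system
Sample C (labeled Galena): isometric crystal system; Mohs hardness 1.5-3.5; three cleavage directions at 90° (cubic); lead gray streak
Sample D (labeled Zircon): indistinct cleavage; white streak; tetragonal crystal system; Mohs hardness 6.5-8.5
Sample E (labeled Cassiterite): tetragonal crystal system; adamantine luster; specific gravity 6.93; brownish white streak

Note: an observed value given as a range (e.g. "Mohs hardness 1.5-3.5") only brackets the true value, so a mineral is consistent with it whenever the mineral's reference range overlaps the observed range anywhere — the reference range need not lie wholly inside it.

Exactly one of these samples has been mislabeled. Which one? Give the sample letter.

A

Sample A: resinous luster is outside the reference for Gypsum (vitreous luster) — mislabeled.
Sample B: every observation is compatible with the reference values for Sphene.
Sample C: every observation is compatible with the reference values for Galena.
Sample D: every observation is compatible with the reference values for Zircon.
Sample E: every observation is compatible with the reference values for Cassiterite.
Only sample A is inconsistent with its label.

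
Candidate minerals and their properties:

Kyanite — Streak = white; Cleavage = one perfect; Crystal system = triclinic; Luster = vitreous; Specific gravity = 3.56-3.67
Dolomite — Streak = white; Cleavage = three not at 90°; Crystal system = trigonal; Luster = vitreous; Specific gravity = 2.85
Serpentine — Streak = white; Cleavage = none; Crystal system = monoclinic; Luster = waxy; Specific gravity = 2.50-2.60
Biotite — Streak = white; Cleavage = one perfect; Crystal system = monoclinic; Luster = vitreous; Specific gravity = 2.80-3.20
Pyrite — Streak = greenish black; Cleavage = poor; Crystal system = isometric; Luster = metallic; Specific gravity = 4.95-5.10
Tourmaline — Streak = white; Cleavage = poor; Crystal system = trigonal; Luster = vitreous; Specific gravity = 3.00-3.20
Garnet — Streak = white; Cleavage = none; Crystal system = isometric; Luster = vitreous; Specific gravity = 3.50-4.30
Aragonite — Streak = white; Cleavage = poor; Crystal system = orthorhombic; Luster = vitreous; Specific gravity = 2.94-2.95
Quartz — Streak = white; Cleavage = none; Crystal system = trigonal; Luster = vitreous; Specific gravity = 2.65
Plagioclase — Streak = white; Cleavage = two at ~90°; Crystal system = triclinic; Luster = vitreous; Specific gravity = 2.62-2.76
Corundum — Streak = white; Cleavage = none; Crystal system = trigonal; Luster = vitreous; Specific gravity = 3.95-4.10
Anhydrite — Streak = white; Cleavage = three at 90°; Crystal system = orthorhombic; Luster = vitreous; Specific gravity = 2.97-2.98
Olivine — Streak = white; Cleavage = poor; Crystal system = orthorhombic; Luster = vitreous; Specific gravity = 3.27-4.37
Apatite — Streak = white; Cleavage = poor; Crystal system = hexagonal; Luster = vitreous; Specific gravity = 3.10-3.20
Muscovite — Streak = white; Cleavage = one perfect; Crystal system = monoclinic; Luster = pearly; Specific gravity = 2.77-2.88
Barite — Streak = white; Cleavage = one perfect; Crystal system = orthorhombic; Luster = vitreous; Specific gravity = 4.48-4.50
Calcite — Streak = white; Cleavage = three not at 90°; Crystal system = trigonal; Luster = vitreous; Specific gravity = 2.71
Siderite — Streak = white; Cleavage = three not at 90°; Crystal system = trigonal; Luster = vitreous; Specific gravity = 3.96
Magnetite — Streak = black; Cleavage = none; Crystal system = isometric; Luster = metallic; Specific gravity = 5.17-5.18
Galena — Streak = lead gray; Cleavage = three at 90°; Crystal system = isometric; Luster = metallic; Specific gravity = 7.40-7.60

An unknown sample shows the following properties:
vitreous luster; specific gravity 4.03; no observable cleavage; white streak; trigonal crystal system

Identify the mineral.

Vitreous luster is inconsistent with Serpentine, Pyrite, Muscovite, Magnetite, Galena.
Specific gravity 4.03 — leaves Garnet, Corundum, Olivine.
No observable cleavage eliminates Olivine.
White streak — all remaining candidates fit.
Trigonal crystal system excludes Garnet.
Only Corundum satisfies all observations.

Corundum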